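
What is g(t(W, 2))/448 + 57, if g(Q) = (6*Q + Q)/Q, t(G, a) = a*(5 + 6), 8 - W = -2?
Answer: 3649/64 ≈ 57.016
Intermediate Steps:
W = 10 (W = 8 - 1*(-2) = 8 + 2 = 10)
t(G, a) = 11*a (t(G, a) = a*11 = 11*a)
g(Q) = 7 (g(Q) = (7*Q)/Q = 7)
g(t(W, 2))/448 + 57 = 7/448 + 57 = 7*(1/448) + 57 = 1/64 + 57 = 3649/64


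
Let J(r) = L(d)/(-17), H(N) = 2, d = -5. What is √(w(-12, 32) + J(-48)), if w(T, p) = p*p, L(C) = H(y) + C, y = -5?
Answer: √295987/17 ≈ 32.003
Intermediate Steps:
L(C) = 2 + C
w(T, p) = p²
J(r) = 3/17 (J(r) = (2 - 5)/(-17) = -3*(-1/17) = 3/17)
√(w(-12, 32) + J(-48)) = √(32² + 3/17) = √(1024 + 3/17) = √(17411/17) = √295987/17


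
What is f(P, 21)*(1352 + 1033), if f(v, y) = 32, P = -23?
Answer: 76320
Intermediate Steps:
f(P, 21)*(1352 + 1033) = 32*(1352 + 1033) = 32*2385 = 76320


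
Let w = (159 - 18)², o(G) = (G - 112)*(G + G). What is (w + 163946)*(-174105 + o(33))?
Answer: -32963673813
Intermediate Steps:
o(G) = 2*G*(-112 + G) (o(G) = (-112 + G)*(2*G) = 2*G*(-112 + G))
w = 19881 (w = 141² = 19881)
(w + 163946)*(-174105 + o(33)) = (19881 + 163946)*(-174105 + 2*33*(-112 + 33)) = 183827*(-174105 + 2*33*(-79)) = 183827*(-174105 - 5214) = 183827*(-179319) = -32963673813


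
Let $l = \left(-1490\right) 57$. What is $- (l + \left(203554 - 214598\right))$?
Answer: $95974$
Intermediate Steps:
$l = -84930$
$- (l + \left(203554 - 214598\right)) = - (-84930 + \left(203554 - 214598\right)) = - (-84930 - 11044) = \left(-1\right) \left(-95974\right) = 95974$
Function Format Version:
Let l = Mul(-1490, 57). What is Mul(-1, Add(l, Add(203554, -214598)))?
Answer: 95974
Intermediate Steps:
l = -84930
Mul(-1, Add(l, Add(203554, -214598))) = Mul(-1, Add(-84930, Add(203554, -214598))) = Mul(-1, Add(-84930, -11044)) = Mul(-1, -95974) = 95974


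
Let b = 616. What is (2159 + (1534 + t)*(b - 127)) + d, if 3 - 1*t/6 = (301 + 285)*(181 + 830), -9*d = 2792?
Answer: -15637282085/9 ≈ -1.7375e+9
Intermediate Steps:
d = -2792/9 (d = -1/9*2792 = -2792/9 ≈ -310.22)
t = -3554658 (t = 18 - 6*(301 + 285)*(181 + 830) = 18 - 3516*1011 = 18 - 6*592446 = 18 - 3554676 = -3554658)
(2159 + (1534 + t)*(b - 127)) + d = (2159 + (1534 - 3554658)*(616 - 127)) - 2792/9 = (2159 - 3553124*489) - 2792/9 = (2159 - 1737477636) - 2792/9 = -1737475477 - 2792/9 = -15637282085/9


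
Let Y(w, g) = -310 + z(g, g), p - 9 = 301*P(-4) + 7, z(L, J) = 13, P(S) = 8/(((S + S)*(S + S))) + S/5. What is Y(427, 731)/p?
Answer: 11880/7487 ≈ 1.5868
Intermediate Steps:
P(S) = 2/S² + S/5 (P(S) = 8/(((2*S)*(2*S))) + S*(⅕) = 8/((4*S²)) + S/5 = 8*(1/(4*S²)) + S/5 = 2/S² + S/5)
p = -7487/40 (p = 9 + (301*(2/(-4)² + (⅕)*(-4)) + 7) = 9 + (301*(2*(1/16) - ⅘) + 7) = 9 + (301*(⅛ - ⅘) + 7) = 9 + (301*(-27/40) + 7) = 9 + (-8127/40 + 7) = 9 - 7847/40 = -7487/40 ≈ -187.18)
Y(w, g) = -297 (Y(w, g) = -310 + 13 = -297)
Y(427, 731)/p = -297/(-7487/40) = -297*(-40/7487) = 11880/7487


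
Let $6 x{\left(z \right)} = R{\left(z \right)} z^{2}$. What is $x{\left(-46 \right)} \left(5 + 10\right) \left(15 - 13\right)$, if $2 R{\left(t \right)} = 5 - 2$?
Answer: $15870$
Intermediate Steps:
$R{\left(t \right)} = \frac{3}{2}$ ($R{\left(t \right)} = \frac{5 - 2}{2} = \frac{1}{2} \cdot 3 = \frac{3}{2}$)
$x{\left(z \right)} = \frac{z^{2}}{4}$ ($x{\left(z \right)} = \frac{\frac{3}{2} z^{2}}{6} = \frac{z^{2}}{4}$)
$x{\left(-46 \right)} \left(5 + 10\right) \left(15 - 13\right) = \frac{\left(-46\right)^{2}}{4} \left(5 + 10\right) \left(15 - 13\right) = \frac{1}{4} \cdot 2116 \cdot 15 \cdot 2 = 529 \cdot 30 = 15870$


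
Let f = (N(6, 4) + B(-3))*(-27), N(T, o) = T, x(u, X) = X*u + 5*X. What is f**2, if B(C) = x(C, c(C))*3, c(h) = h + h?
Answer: 656100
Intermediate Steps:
c(h) = 2*h
x(u, X) = 5*X + X*u
B(C) = 6*C*(5 + C) (B(C) = ((2*C)*(5 + C))*3 = (2*C*(5 + C))*3 = 6*C*(5 + C))
f = 810 (f = (6 + 6*(-3)*(5 - 3))*(-27) = (6 + 6*(-3)*2)*(-27) = (6 - 36)*(-27) = -30*(-27) = 810)
f**2 = 810**2 = 656100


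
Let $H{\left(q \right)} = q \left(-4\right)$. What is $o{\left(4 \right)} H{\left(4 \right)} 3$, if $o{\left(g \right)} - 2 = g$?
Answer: $-288$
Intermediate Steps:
$H{\left(q \right)} = - 4 q$
$o{\left(g \right)} = 2 + g$
$o{\left(4 \right)} H{\left(4 \right)} 3 = \left(2 + 4\right) \left(\left(-4\right) 4\right) 3 = 6 \left(-16\right) 3 = \left(-96\right) 3 = -288$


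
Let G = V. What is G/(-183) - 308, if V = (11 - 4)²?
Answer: -56413/183 ≈ -308.27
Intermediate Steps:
V = 49 (V = 7² = 49)
G = 49
G/(-183) - 308 = 49/(-183) - 308 = -1/183*49 - 308 = -49/183 - 308 = -56413/183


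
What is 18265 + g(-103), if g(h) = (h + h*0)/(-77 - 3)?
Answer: 1461303/80 ≈ 18266.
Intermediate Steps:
g(h) = -h/80 (g(h) = (h + 0)/(-80) = h*(-1/80) = -h/80)
18265 + g(-103) = 18265 - 1/80*(-103) = 18265 + 103/80 = 1461303/80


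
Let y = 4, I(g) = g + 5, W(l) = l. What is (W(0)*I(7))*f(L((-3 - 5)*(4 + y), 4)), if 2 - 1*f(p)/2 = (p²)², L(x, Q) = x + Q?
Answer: 0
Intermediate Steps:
I(g) = 5 + g
L(x, Q) = Q + x
f(p) = 4 - 2*p⁴
(W(0)*I(7))*f(L((-3 - 5)*(4 + y), 4)) = (0*(5 + 7))*(4 - 2*(4 + (-3 - 5)*(4 + 4))⁴) = (0*12)*(4 - 2*(4 - 8*8)⁴) = 0*(4 - 2*(4 - 64)⁴) = 0*(4 - 2*(-60)⁴) = 0*(4 - 2*12960000) = 0*(4 - 25920000) = 0*(-25919996) = 0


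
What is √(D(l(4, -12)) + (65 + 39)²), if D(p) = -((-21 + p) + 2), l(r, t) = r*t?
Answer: √10883 ≈ 104.32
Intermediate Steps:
D(p) = 19 - p (D(p) = -(-19 + p) = 19 - p)
√(D(l(4, -12)) + (65 + 39)²) = √((19 - 4*(-12)) + (65 + 39)²) = √((19 - 1*(-48)) + 104²) = √((19 + 48) + 10816) = √(67 + 10816) = √10883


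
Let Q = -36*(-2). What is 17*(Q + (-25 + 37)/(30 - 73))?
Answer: 52428/43 ≈ 1219.3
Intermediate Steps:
Q = 72
17*(Q + (-25 + 37)/(30 - 73)) = 17*(72 + (-25 + 37)/(30 - 73)) = 17*(72 + 12/(-43)) = 17*(72 + 12*(-1/43)) = 17*(72 - 12/43) = 17*(3084/43) = 52428/43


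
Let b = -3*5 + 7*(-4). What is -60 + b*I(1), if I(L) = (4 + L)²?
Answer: -1135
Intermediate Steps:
b = -43 (b = -15 - 28 = -43)
-60 + b*I(1) = -60 - 43*(4 + 1)² = -60 - 43*5² = -60 - 43*25 = -60 - 1075 = -1135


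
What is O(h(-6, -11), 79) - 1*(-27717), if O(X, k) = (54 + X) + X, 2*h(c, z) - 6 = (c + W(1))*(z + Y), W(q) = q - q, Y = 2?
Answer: 27831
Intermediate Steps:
W(q) = 0
h(c, z) = 3 + c*(2 + z)/2 (h(c, z) = 3 + ((c + 0)*(z + 2))/2 = 3 + (c*(2 + z))/2 = 3 + c*(2 + z)/2)
O(X, k) = 54 + 2*X
O(h(-6, -11), 79) - 1*(-27717) = (54 + 2*(3 - 6 + (½)*(-6)*(-11))) - 1*(-27717) = (54 + 2*(3 - 6 + 33)) + 27717 = (54 + 2*30) + 27717 = (54 + 60) + 27717 = 114 + 27717 = 27831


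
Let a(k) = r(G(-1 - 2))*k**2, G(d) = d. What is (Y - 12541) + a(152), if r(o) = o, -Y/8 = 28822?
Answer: -312429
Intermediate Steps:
Y = -230576 (Y = -8*28822 = -230576)
a(k) = -3*k**2 (a(k) = (-1 - 2)*k**2 = -3*k**2)
(Y - 12541) + a(152) = (-230576 - 12541) - 3*152**2 = -243117 - 3*23104 = -243117 - 69312 = -312429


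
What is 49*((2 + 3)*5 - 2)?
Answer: 1127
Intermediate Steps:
49*((2 + 3)*5 - 2) = 49*(5*5 - 2) = 49*(25 - 2) = 49*23 = 1127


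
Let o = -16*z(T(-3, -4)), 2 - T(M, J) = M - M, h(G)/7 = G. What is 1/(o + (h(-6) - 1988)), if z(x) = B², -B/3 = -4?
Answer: -1/4334 ≈ -0.00023073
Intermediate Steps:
h(G) = 7*G
B = 12 (B = -3*(-4) = 12)
T(M, J) = 2 (T(M, J) = 2 - (M - M) = 2 - 1*0 = 2 + 0 = 2)
z(x) = 144 (z(x) = 12² = 144)
o = -2304 (o = -16*144 = -2304)
1/(o + (h(-6) - 1988)) = 1/(-2304 + (7*(-6) - 1988)) = 1/(-2304 + (-42 - 1988)) = 1/(-2304 - 2030) = 1/(-4334) = -1/4334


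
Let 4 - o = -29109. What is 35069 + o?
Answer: 64182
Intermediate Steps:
o = 29113 (o = 4 - 1*(-29109) = 4 + 29109 = 29113)
35069 + o = 35069 + 29113 = 64182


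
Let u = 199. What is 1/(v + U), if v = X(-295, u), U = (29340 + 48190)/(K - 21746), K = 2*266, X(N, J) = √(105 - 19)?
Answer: 411180355/8173001389 + 112508449*√86/8173001389 ≈ 0.17797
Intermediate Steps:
X(N, J) = √86
K = 532
U = -38765/10607 (U = (29340 + 48190)/(532 - 21746) = 77530/(-21214) = 77530*(-1/21214) = -38765/10607 ≈ -3.6547)
v = √86 ≈ 9.2736
1/(v + U) = 1/(√86 - 38765/10607) = 1/(-38765/10607 + √86)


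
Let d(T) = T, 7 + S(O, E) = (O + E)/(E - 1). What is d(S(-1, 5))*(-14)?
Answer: 84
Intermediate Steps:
S(O, E) = -7 + (E + O)/(-1 + E) (S(O, E) = -7 + (O + E)/(E - 1) = -7 + (E + O)/(-1 + E))
d(S(-1, 5))*(-14) = ((7 - 1 - 6*5)/(-1 + 5))*(-14) = ((7 - 1 - 30)/4)*(-14) = ((1/4)*(-24))*(-14) = -6*(-14) = 84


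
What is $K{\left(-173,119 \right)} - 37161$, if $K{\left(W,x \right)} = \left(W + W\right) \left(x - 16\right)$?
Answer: $-72799$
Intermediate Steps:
$K{\left(W,x \right)} = 2 W \left(-16 + x\right)$
$K{\left(-173,119 \right)} - 37161 = 2 \left(-173\right) \left(-16 + 119\right) - 37161 = 2 \left(-173\right) 103 - 37161 = -35638 - 37161 = -72799$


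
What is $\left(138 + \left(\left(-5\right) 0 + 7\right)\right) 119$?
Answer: $17255$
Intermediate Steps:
$\left(138 + \left(\left(-5\right) 0 + 7\right)\right) 119 = \left(138 + \left(0 + 7\right)\right) 119 = \left(138 + 7\right) 119 = 145 \cdot 119 = 17255$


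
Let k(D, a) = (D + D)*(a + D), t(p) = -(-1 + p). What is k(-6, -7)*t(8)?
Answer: -1092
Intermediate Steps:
t(p) = 1 - p
k(D, a) = 2*D*(D + a) (k(D, a) = (2*D)*(D + a) = 2*D*(D + a))
k(-6, -7)*t(8) = (2*(-6)*(-6 - 7))*(1 - 1*8) = (2*(-6)*(-13))*(1 - 8) = 156*(-7) = -1092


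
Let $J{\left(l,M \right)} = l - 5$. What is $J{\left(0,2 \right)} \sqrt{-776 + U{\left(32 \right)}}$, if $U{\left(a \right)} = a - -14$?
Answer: $- 5 i \sqrt{730} \approx - 135.09 i$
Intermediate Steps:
$U{\left(a \right)} = 14 + a$ ($U{\left(a \right)} = a + 14 = 14 + a$)
$J{\left(l,M \right)} = -5 + l$
$J{\left(0,2 \right)} \sqrt{-776 + U{\left(32 \right)}} = \left(-5 + 0\right) \sqrt{-776 + \left(14 + 32\right)} = - 5 \sqrt{-776 + 46} = - 5 \sqrt{-730} = - 5 i \sqrt{730}$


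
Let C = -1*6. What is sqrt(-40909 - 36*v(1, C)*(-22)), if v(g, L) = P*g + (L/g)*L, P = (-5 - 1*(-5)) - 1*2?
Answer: I*sqrt(13981) ≈ 118.24*I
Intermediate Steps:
C = -6
P = -2 (P = (-5 + 5) - 2 = 0 - 2 = -2)
v(g, L) = -2*g + L**2/g (v(g, L) = -2*g + (L/g)*L = -2*g + L**2/g)
sqrt(-40909 - 36*v(1, C)*(-22)) = sqrt(-40909 - 36*(-2*1 + (-6)**2/1)*(-22)) = sqrt(-40909 - 36*(-2 + 36*1)*(-22)) = sqrt(-40909 - 36*(-2 + 36)*(-22)) = sqrt(-40909 - 36*34*(-22)) = sqrt(-40909 - 1224*(-22)) = sqrt(-40909 + 26928) = sqrt(-13981) = I*sqrt(13981)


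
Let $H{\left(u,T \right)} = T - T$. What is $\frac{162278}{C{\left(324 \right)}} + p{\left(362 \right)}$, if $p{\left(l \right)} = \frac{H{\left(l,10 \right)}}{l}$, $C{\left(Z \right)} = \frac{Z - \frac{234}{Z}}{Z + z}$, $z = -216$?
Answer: $\frac{315468432}{5819} \approx 54214.0$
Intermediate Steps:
$H{\left(u,T \right)} = 0$
$C{\left(Z \right)} = \frac{Z - \frac{234}{Z}}{-216 + Z}$ ($C{\left(Z \right)} = \frac{Z - \frac{234}{Z}}{Z - 216} = \frac{Z - \frac{234}{Z}}{-216 + Z}$)
$p{\left(l \right)} = 0$ ($p{\left(l \right)} = \frac{0}{l} = 0$)
$\frac{162278}{C{\left(324 \right)}} + p{\left(362 \right)} = \frac{162278}{\frac{1}{324} \frac{1}{-216 + 324} \left(-234 + 324^{2}\right)} + 0 = \frac{162278}{\frac{1}{324} \cdot \frac{1}{108} \left(-234 + 104976\right)} + 0 = \frac{162278}{\frac{1}{324} \cdot \frac{1}{108} \cdot 104742} + 0 = \frac{162278}{\frac{5819}{1944}} + 0 = 162278 \cdot \frac{1944}{5819} + 0 = \frac{315468432}{5819} + 0 = \frac{315468432}{5819}$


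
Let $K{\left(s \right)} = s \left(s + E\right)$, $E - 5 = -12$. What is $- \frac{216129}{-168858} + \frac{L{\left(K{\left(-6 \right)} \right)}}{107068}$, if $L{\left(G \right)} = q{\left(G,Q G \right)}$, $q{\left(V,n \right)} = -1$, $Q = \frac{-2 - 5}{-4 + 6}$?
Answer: $\frac{3856721819}{3013214724} \approx 1.2799$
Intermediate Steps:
$E = -7$ ($E = 5 - 12 = -7$)
$Q = - \frac{7}{2} \approx -3.5$
$K{\left(s \right)} = s \left(-7 + s\right)$ ($K{\left(s \right)} = s \left(s - 7\right) = s \left(-7 + s\right)$)
$L{\left(G \right)} = -1$
$- \frac{216129}{-168858} + \frac{L{\left(K{\left(-6 \right)} \right)}}{107068} = - \frac{216129}{-168858} - \frac{1}{107068} = \left(-216129\right) \left(- \frac{1}{168858}\right) - \frac{1}{107068} = \frac{72043}{56286} - \frac{1}{107068} = \frac{3856721819}{3013214724}$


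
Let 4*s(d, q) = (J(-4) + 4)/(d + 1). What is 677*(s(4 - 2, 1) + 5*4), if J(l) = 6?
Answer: 84625/6 ≈ 14104.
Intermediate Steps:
s(d, q) = 5/(2*(1 + d)) (s(d, q) = ((6 + 4)/(d + 1))/4 = (10/(1 + d))/4 = 5/(2*(1 + d)))
677*(s(4 - 2, 1) + 5*4) = 677*(5/(2*(1 + (4 - 2))) + 5*4) = 677*(5/(2*(1 + 2)) + 20) = 677*((5/2)/3 + 20) = 677*((5/2)*(⅓) + 20) = 677*(⅚ + 20) = 677*(125/6) = 84625/6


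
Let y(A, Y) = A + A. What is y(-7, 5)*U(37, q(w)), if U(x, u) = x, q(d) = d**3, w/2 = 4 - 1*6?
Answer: -518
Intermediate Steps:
w = -4 (w = 2*(4 - 1*6) = 2*(4 - 6) = 2*(-2) = -4)
y(A, Y) = 2*A
y(-7, 5)*U(37, q(w)) = (2*(-7))*37 = -14*37 = -518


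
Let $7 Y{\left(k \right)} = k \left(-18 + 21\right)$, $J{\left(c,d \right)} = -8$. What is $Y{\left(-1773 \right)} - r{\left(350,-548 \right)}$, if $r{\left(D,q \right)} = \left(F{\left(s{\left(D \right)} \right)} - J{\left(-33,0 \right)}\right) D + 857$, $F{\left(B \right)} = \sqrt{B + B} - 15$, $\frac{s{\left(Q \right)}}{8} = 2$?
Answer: $\frac{5832}{7} - 1400 \sqrt{2} \approx -1146.8$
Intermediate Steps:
$s{\left(Q \right)} = 16$ ($s{\left(Q \right)} = 8 \cdot 2 = 16$)
$Y{\left(k \right)} = \frac{3 k}{7}$ ($Y{\left(k \right)} = \frac{k \left(-18 + 21\right)}{7} = \frac{k 3}{7} = \frac{3 k}{7}$)
$F{\left(B \right)} = -15 + \sqrt{2} \sqrt{B}$ ($F{\left(B \right)} = \sqrt{2 B} - 15 = \sqrt{2} \sqrt{B} - 15 = -15 + \sqrt{2} \sqrt{B}$)
$r{\left(D,q \right)} = 857 + D \left(-7 + 4 \sqrt{2}\right)$ ($r{\left(D,q \right)} = \left(\left(-15 + \sqrt{2} \sqrt{16}\right) - -8\right) D + 857 = \left(\left(-15 + \sqrt{2} \cdot 4\right) + 8\right) D + 857 = \left(\left(-15 + 4 \sqrt{2}\right) + 8\right) D + 857 = \left(-7 + 4 \sqrt{2}\right) D + 857 = D \left(-7 + 4 \sqrt{2}\right) + 857 = 857 + D \left(-7 + 4 \sqrt{2}\right)$)
$Y{\left(-1773 \right)} - r{\left(350,-548 \right)} = \frac{3}{7} \left(-1773\right) - \left(857 - 2450 + 4 \cdot 350 \sqrt{2}\right) = - \frac{5319}{7} - \left(857 - 2450 + 1400 \sqrt{2}\right) = - \frac{5319}{7} - \left(-1593 + 1400 \sqrt{2}\right) = - \frac{5319}{7} + \left(1593 - 1400 \sqrt{2}\right) = \frac{5832}{7} - 1400 \sqrt{2}$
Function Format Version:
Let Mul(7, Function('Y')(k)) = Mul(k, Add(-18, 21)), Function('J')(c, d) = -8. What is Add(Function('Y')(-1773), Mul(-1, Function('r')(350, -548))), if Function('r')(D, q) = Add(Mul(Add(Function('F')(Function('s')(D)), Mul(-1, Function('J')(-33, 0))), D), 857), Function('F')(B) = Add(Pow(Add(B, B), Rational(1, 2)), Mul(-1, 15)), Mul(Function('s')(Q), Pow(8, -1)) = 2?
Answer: Add(Rational(5832, 7), Mul(-1400, Pow(2, Rational(1, 2)))) ≈ -1146.8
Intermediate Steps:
Function('s')(Q) = 16 (Function('s')(Q) = Mul(8, 2) = 16)
Function('Y')(k) = Mul(Rational(3, 7), k) (Function('Y')(k) = Mul(Rational(1, 7), Mul(k, Add(-18, 21))) = Mul(Rational(1, 7), Mul(k, 3)) = Mul(Rational(1, 7), Mul(3, k)) = Mul(Rational(3, 7), k))
Function('F')(B) = Add(-15, Mul(Pow(2, Rational(1, 2)), Pow(B, Rational(1, 2)))) (Function('F')(B) = Add(Pow(Mul(2, B), Rational(1, 2)), -15) = Add(Mul(Pow(2, Rational(1, 2)), Pow(B, Rational(1, 2))), -15) = Add(-15, Mul(Pow(2, Rational(1, 2)), Pow(B, Rational(1, 2)))))
Function('r')(D, q) = Add(857, Mul(D, Add(-7, Mul(4, Pow(2, Rational(1, 2)))))) (Function('r')(D, q) = Add(Mul(Add(Add(-15, Mul(Pow(2, Rational(1, 2)), Pow(16, Rational(1, 2)))), Mul(-1, -8)), D), 857) = Add(Mul(Add(Add(-15, Mul(Pow(2, Rational(1, 2)), 4)), 8), D), 857) = Add(Mul(Add(Add(-15, Mul(4, Pow(2, Rational(1, 2)))), 8), D), 857) = Add(Mul(Add(-7, Mul(4, Pow(2, Rational(1, 2)))), D), 857) = Add(Mul(D, Add(-7, Mul(4, Pow(2, Rational(1, 2))))), 857) = Add(857, Mul(D, Add(-7, Mul(4, Pow(2, Rational(1, 2)))))))
Add(Function('Y')(-1773), Mul(-1, Function('r')(350, -548))) = Add(Mul(Rational(3, 7), -1773), Mul(-1, Add(857, Mul(-7, 350), Mul(4, 350, Pow(2, Rational(1, 2)))))) = Add(Rational(-5319, 7), Mul(-1, Add(857, -2450, Mul(1400, Pow(2, Rational(1, 2)))))) = Add(Rational(-5319, 7), Mul(-1, Add(-1593, Mul(1400, Pow(2, Rational(1, 2)))))) = Add(Rational(-5319, 7), Add(1593, Mul(-1400, Pow(2, Rational(1, 2))))) = Add(Rational(5832, 7), Mul(-1400, Pow(2, Rational(1, 2))))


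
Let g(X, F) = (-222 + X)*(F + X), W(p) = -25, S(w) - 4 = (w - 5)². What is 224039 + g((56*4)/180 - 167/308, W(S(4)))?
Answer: 44070729648829/192099600 ≈ 2.2942e+5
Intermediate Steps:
S(w) = 4 + (-5 + w)² (S(w) = 4 + (w - 5)² = 4 + (-5 + w)²)
224039 + g((56*4)/180 - 167/308, W(S(4))) = 224039 + (((56*4)/180 - 167/308)² - 222*(-25) - 222*((56*4)/180 - 167/308) - 25*((56*4)/180 - 167/308)) = 224039 + ((224*(1/180) - 167*1/308)² + 5550 - 222*(224*(1/180) - 167*1/308) - 25*(224*(1/180) - 167*1/308)) = 224039 + ((56/45 - 167/308)² + 5550 - 222*(56/45 - 167/308) - 25*(56/45 - 167/308)) = 224039 + ((9733/13860)² + 5550 - 222*9733/13860 - 25*9733/13860) = 224039 + (94731289/192099600 + 5550 - 360121/2310 - 48665/2772) = 224039 + 1032927364429/192099600 = 44070729648829/192099600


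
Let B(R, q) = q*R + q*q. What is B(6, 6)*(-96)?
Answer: -6912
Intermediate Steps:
B(R, q) = q² + R*q (B(R, q) = R*q + q² = q² + R*q)
B(6, 6)*(-96) = (6*(6 + 6))*(-96) = (6*12)*(-96) = 72*(-96) = -6912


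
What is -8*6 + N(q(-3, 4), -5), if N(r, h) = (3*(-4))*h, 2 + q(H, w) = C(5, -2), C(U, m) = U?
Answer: 12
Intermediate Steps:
q(H, w) = 3 (q(H, w) = -2 + 5 = 3)
N(r, h) = -12*h
-8*6 + N(q(-3, 4), -5) = -8*6 - 12*(-5) = -48 + 60 = 12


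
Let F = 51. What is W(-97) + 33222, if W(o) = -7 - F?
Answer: 33164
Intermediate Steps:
W(o) = -58 (W(o) = -7 - 1*51 = -7 - 51 = -58)
W(-97) + 33222 = -58 + 33222 = 33164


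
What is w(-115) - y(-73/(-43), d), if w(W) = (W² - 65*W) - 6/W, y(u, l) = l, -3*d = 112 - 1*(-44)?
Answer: 2386486/115 ≈ 20752.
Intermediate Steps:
d = -52 (d = -(112 - 1*(-44))/3 = -(112 + 44)/3 = -⅓*156 = -52)
w(W) = W² - 65*W - 6/W
w(-115) - y(-73/(-43), d) = (-6 + (-115)²*(-65 - 115))/(-115) - 1*(-52) = -(-6 + 13225*(-180))/115 + 52 = -(-6 - 2380500)/115 + 52 = -1/115*(-2380506) + 52 = 2380506/115 + 52 = 2386486/115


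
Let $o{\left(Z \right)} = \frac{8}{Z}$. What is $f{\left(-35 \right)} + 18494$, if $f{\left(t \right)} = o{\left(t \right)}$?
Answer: $\frac{647282}{35} \approx 18494.0$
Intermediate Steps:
$f{\left(t \right)} = \frac{8}{t}$
$f{\left(-35 \right)} + 18494 = \frac{8}{-35} + 18494 = 8 \left(- \frac{1}{35}\right) + 18494 = - \frac{8}{35} + 18494 = \frac{647282}{35}$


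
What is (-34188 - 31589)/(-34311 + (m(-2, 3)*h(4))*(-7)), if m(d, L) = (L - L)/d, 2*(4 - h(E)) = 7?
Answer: 65777/34311 ≈ 1.9171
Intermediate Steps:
h(E) = 1/2 (h(E) = 4 - 1/2*7 = 4 - 7/2 = 1/2)
m(d, L) = 0 (m(d, L) = 0/d = 0)
(-34188 - 31589)/(-34311 + (m(-2, 3)*h(4))*(-7)) = (-34188 - 31589)/(-34311 + (0*(1/2))*(-7)) = -65777/(-34311 + 0*(-7)) = -65777/(-34311 + 0) = -65777/(-34311) = -65777*(-1/34311) = 65777/34311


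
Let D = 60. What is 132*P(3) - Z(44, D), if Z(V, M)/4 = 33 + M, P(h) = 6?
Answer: 420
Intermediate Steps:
Z(V, M) = 132 + 4*M (Z(V, M) = 4*(33 + M) = 132 + 4*M)
132*P(3) - Z(44, D) = 132*6 - (132 + 4*60) = 792 - (132 + 240) = 792 - 1*372 = 792 - 372 = 420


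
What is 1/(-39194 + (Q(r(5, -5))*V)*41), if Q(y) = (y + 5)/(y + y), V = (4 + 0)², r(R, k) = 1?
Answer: -1/37226 ≈ -2.6863e-5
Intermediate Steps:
V = 16 (V = 4² = 16)
Q(y) = (5 + y)/(2*y) (Q(y) = (5 + y)/((2*y)) = (5 + y)*(1/(2*y)) = (5 + y)/(2*y))
1/(-39194 + (Q(r(5, -5))*V)*41) = 1/(-39194 + (((½)*(5 + 1)/1)*16)*41) = 1/(-39194 + (((½)*1*6)*16)*41) = 1/(-39194 + (3*16)*41) = 1/(-39194 + 48*41) = 1/(-39194 + 1968) = 1/(-37226) = -1/37226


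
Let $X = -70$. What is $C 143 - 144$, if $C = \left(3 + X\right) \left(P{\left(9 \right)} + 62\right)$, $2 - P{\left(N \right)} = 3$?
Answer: $-584585$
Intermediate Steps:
$P{\left(N \right)} = -1$ ($P{\left(N \right)} = 2 - 3 = -1$)
$C = -4087$ ($C = \left(3 - 70\right) \left(-1 + 62\right) = \left(-67\right) 61 = -4087$)
$C 143 - 144 = \left(-4087\right) 143 - 144 = -584441 - 144 = -584585$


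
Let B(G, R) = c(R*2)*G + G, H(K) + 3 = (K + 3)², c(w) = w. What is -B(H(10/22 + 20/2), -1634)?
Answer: 581607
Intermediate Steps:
H(K) = -3 + (3 + K)² (H(K) = -3 + (K + 3)² = -3 + (3 + K)²)
B(G, R) = G + 2*G*R (B(G, R) = (R*2)*G + G = (2*R)*G + G = 2*G*R + G = G + 2*G*R)
-B(H(10/22 + 20/2), -1634) = -(-3 + (3 + (10/22 + 20/2))²)*(1 + 2*(-1634)) = -(-3 + (3 + (10*(1/22) + 20*(½)))²)*(1 - 3268) = -(-3 + (3 + (5/11 + 10))²)*(-3267) = -(-3 + (3 + 115/11)²)*(-3267) = -(-3 + (148/11)²)*(-3267) = -(-3 + 21904/121)*(-3267) = -21541*(-3267)/121 = -1*(-581607) = 581607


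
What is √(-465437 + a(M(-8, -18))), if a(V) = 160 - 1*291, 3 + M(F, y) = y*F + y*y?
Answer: 4*I*√29098 ≈ 682.33*I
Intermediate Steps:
M(F, y) = -3 + y² + F*y (M(F, y) = -3 + (y*F + y*y) = -3 + (F*y + y²) = -3 + (y² + F*y) = -3 + y² + F*y)
a(V) = -131 (a(V) = 160 - 291 = -131)
√(-465437 + a(M(-8, -18))) = √(-465437 - 131) = √(-465568) = 4*I*√29098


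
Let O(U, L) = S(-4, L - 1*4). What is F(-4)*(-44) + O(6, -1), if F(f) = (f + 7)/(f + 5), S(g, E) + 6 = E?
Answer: -143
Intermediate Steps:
S(g, E) = -6 + E
O(U, L) = -10 + L (O(U, L) = -6 + (L - 1*4) = -6 + (L - 4) = -6 + (-4 + L) = -10 + L)
F(f) = (7 + f)/(5 + f)
F(-4)*(-44) + O(6, -1) = ((7 - 4)/(5 - 4))*(-44) + (-10 - 1) = (3/1)*(-44) - 11 = (1*3)*(-44) - 11 = 3*(-44) - 11 = -132 - 11 = -143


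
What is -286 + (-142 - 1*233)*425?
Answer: -159661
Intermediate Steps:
-286 + (-142 - 1*233)*425 = -286 + (-142 - 233)*425 = -286 - 375*425 = -286 - 159375 = -159661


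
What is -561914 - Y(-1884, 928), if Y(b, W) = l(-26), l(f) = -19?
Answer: -561895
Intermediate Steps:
Y(b, W) = -19
-561914 - Y(-1884, 928) = -561914 - 1*(-19) = -561914 + 19 = -561895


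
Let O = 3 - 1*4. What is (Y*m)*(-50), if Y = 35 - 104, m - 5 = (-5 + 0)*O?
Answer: 34500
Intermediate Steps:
O = -1 (O = 3 - 4 = -1)
m = 10 (m = 5 + (-5 + 0)*(-1) = 5 - 5*(-1) = 5 + 5 = 10)
Y = -69
(Y*m)*(-50) = -69*10*(-50) = -690*(-50) = 34500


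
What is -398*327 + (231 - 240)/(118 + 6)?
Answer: -16138113/124 ≈ -1.3015e+5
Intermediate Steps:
-398*327 + (231 - 240)/(118 + 6) = -130146 - 9/124 = -16138113/124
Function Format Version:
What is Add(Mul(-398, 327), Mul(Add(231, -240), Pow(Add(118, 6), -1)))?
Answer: Rational(-16138113, 124) ≈ -1.3015e+5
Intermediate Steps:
Add(Mul(-398, 327), Mul(Add(231, -240), Pow(Add(118, 6), -1))) = Add(-130146, Mul(-9, Pow(124, -1))) = Add(-130146, Mul(-9, Rational(1, 124))) = Add(-130146, Rational(-9, 124)) = Rational(-16138113, 124)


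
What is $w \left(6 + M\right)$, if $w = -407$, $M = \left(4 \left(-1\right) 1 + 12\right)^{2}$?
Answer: $-28490$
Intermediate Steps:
$M = 64$ ($M = \left(\left(-4\right) 1 + 12\right)^{2} = \left(-4 + 12\right)^{2} = 8^{2} = 64$)
$w \left(6 + M\right) = - 407 \left(6 + 64\right) = \left(-407\right) 70 = -28490$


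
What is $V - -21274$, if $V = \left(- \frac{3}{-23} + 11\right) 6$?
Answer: $\frac{490838}{23} \approx 21341.0$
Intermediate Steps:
$V = \frac{1536}{23}$ ($V = \left(\left(-3\right) \left(- \frac{1}{23}\right) + 11\right) 6 = \left(\frac{3}{23} + 11\right) 6 = \frac{256}{23} \cdot 6 = \frac{1536}{23} \approx 66.783$)
$V - -21274 = \frac{1536}{23} - -21274 = \frac{1536}{23} + 21274 = \frac{490838}{23}$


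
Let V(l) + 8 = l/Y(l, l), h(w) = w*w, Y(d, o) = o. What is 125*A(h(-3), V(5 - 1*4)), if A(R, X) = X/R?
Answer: -875/9 ≈ -97.222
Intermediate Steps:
h(w) = w²
V(l) = -7 (V(l) = -8 + l/l = -8 + 1 = -7)
125*A(h(-3), V(5 - 1*4)) = 125*(-7/((-3)²)) = 125*(-7/9) = -875/9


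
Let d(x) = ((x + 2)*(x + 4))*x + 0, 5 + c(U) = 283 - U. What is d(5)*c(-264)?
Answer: 170730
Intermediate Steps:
c(U) = 278 - U (c(U) = -5 + (283 - U) = 278 - U)
d(x) = x*(2 + x)*(4 + x) (d(x) = ((2 + x)*(4 + x))*x + 0 = x*(2 + x)*(4 + x) + 0 = x*(2 + x)*(4 + x))
d(5)*c(-264) = (5*(8 + 5² + 6*5))*(278 - 1*(-264)) = (5*(8 + 25 + 30))*(278 + 264) = (5*63)*542 = 315*542 = 170730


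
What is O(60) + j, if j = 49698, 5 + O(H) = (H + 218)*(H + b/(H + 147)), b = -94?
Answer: 13713079/207 ≈ 66247.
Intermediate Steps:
O(H) = -5 + (218 + H)*(H - 94/(147 + H)) (O(H) = -5 + (H + 218)*(H - 94/(H + 147)) = -5 + (218 + H)*(H - 94/(147 + H)))
O(60) + j = (-21227 + 60³ + 365*60² + 31947*60)/(147 + 60) + 49698 = (-21227 + 216000 + 365*3600 + 1916820)/207 + 49698 = (-21227 + 216000 + 1314000 + 1916820)/207 + 49698 = (1/207)*3425593 + 49698 = 3425593/207 + 49698 = 13713079/207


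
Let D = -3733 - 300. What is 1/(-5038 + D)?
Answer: -1/9071 ≈ -0.00011024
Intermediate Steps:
D = -4033
1/(-5038 + D) = 1/(-5038 - 4033) = 1/(-9071) = -1/9071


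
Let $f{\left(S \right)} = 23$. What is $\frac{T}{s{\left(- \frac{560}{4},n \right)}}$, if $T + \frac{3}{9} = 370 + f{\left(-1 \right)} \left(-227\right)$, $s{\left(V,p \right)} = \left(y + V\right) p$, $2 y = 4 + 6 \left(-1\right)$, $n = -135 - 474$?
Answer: $- \frac{14554}{257607} \approx -0.056497$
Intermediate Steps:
$n = -609$ ($n = -135 - 474 = -609$)
$y = -1$ ($y = \frac{4 + 6 \left(-1\right)}{2} = \frac{4 - 6}{2} = \frac{1}{2} \left(-2\right) = -1$)
$s{\left(V,p \right)} = p \left(-1 + V\right)$ ($s{\left(V,p \right)} = \left(-1 + V\right) p = p \left(-1 + V\right)$)
$T = - \frac{14554}{3}$ ($T = - \frac{1}{3} + \left(370 + 23 \left(-227\right)\right) = - \frac{1}{3} + \left(370 - 5221\right) = - \frac{1}{3} - 4851 = - \frac{14554}{3} \approx -4851.3$)
$\frac{T}{s{\left(- \frac{560}{4},n \right)}} = - \frac{14554}{3 \left(- 609 \left(-1 - \frac{560}{4}\right)\right)} = - \frac{14554}{3 \left(- 609 \left(-1 - 140\right)\right)} = - \frac{14554}{3 \left(\left(-609\right) \left(-141\right)\right)} = - \frac{14554}{3 \cdot 85869} = \left(- \frac{14554}{3}\right) \frac{1}{85869} = - \frac{14554}{257607}$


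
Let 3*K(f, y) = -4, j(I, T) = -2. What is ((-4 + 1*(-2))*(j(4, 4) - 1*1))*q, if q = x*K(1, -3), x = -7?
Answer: 168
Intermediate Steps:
K(f, y) = -4/3 (K(f, y) = (1/3)*(-4) = -4/3)
q = 28/3 (q = -7*(-4/3) = 28/3 ≈ 9.3333)
((-4 + 1*(-2))*(j(4, 4) - 1*1))*q = ((-4 + 1*(-2))*(-2 - 1*1))*(28/3) = ((-4 - 2)*(-2 - 1))*(28/3) = -6*(-3)*(28/3) = 18*(28/3) = 168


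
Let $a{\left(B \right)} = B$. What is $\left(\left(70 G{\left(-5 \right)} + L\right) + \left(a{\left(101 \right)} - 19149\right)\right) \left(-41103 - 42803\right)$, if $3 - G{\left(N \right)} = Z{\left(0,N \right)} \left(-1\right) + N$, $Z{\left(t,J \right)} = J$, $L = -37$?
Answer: $1583725750$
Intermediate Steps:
$G{\left(N \right)} = 3$ ($G{\left(N \right)} = 3 - \left(N \left(-1\right) + N\right) = 3 - \left(- N + N\right) = 3 - 0 = 3 + 0 = 3$)
$\left(\left(70 G{\left(-5 \right)} + L\right) + \left(a{\left(101 \right)} - 19149\right)\right) \left(-41103 - 42803\right) = \left(\left(70 \cdot 3 - 37\right) + \left(101 - 19149\right)\right) \left(-41103 - 42803\right) = \left(\left(210 - 37\right) + \left(101 - 19149\right)\right) \left(-83906\right) = \left(173 - 19048\right) \left(-83906\right) = \left(-18875\right) \left(-83906\right) = 1583725750$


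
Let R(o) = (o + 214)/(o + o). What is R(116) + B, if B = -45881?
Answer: -5322031/116 ≈ -45880.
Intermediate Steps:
R(o) = (214 + o)/(2*o) (R(o) = (214 + o)/((2*o)) = (214 + o)*(1/(2*o)) = (214 + o)/(2*o))
R(116) + B = (½)*(214 + 116)/116 - 45881 = (½)*(1/116)*330 - 45881 = 165/116 - 45881 = -5322031/116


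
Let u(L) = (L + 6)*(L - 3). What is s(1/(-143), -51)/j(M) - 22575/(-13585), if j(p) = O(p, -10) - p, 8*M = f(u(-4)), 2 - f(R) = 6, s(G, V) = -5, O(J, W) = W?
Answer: 5945/2717 ≈ 2.1881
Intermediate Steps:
u(L) = (-3 + L)*(6 + L) (u(L) = (6 + L)*(-3 + L) = (-3 + L)*(6 + L))
f(R) = -4 (f(R) = 2 - 1*6 = 2 - 6 = -4)
M = -½ (M = (⅛)*(-4) = -½ ≈ -0.50000)
j(p) = -10 - p
s(1/(-143), -51)/j(M) - 22575/(-13585) = -5/(-10 - 1*(-½)) - 22575/(-13585) = -5/(-10 + ½) - 22575*(-1/13585) = -5/(-19/2) + 4515/2717 = -5*(-2/19) + 4515/2717 = 10/19 + 4515/2717 = 5945/2717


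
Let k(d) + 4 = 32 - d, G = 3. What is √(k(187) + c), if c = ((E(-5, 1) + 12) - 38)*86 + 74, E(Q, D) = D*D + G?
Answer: I*√1977 ≈ 44.463*I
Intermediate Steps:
E(Q, D) = 3 + D² (E(Q, D) = D*D + 3 = D² + 3 = 3 + D²)
k(d) = 28 - d (k(d) = -4 + (32 - d) = 28 - d)
c = -1818 (c = (((3 + 1²) + 12) - 38)*86 + 74 = (((3 + 1) + 12) - 38)*86 + 74 = ((4 + 12) - 38)*86 + 74 = (16 - 38)*86 + 74 = -22*86 + 74 = -1892 + 74 = -1818)
√(k(187) + c) = √((28 - 1*187) - 1818) = √((28 - 187) - 1818) = √(-159 - 1818) = √(-1977) = I*√1977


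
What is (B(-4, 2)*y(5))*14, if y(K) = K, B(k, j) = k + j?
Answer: -140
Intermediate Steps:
B(k, j) = j + k
(B(-4, 2)*y(5))*14 = ((2 - 4)*5)*14 = -2*5*14 = -10*14 = -140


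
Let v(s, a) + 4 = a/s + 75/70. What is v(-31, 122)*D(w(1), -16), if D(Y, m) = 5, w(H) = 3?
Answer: -14895/434 ≈ -34.320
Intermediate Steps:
v(s, a) = -41/14 + a/s (v(s, a) = -4 + (a/s + 75/70) = -4 + (a/s + 75*(1/70)) = -4 + (a/s + 15/14) = -4 + (15/14 + a/s) = -41/14 + a/s)
v(-31, 122)*D(w(1), -16) = (-41/14 + 122/(-31))*5 = (-41/14 + 122*(-1/31))*5 = (-41/14 - 122/31)*5 = -2979/434*5 = -14895/434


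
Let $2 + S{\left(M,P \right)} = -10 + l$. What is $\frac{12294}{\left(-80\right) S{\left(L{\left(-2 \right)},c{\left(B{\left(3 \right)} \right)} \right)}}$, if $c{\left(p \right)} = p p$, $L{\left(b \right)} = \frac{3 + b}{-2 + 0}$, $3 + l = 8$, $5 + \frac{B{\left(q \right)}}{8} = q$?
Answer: $\frac{6147}{280} \approx 21.954$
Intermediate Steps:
$B{\left(q \right)} = -40 + 8 q$
$l = 5$ ($l = -3 + 8 = 5$)
$L{\left(b \right)} = - \frac{3}{2} - \frac{b}{2}$ ($L{\left(b \right)} = \frac{3 + b}{-2} = \left(3 + b\right) \left(- \frac{1}{2}\right) = - \frac{3}{2} - \frac{b}{2}$)
$c{\left(p \right)} = p^{2}$
$S{\left(M,P \right)} = -7$ ($S{\left(M,P \right)} = -2 + \left(-10 + 5\right) = -2 - 5 = -7$)
$\frac{12294}{\left(-80\right) S{\left(L{\left(-2 \right)},c{\left(B{\left(3 \right)} \right)} \right)}} = \frac{12294}{\left(-80\right) \left(-7\right)} = \frac{12294}{560} = 12294 \cdot \frac{1}{560} = \frac{6147}{280}$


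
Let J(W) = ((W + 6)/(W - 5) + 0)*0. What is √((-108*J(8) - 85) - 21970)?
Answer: I*√22055 ≈ 148.51*I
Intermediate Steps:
J(W) = 0 (J(W) = ((6 + W)/(-5 + W) + 0)*0 = ((6 + W)/(-5 + W))*0 = 0)
√((-108*J(8) - 85) - 21970) = √((-108*0 - 85) - 21970) = √((0 - 85) - 21970) = √(-85 - 21970) = √(-22055) = I*√22055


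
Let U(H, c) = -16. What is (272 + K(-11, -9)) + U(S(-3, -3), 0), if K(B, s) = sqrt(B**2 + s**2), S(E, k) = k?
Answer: 256 + sqrt(202) ≈ 270.21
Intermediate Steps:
(272 + K(-11, -9)) + U(S(-3, -3), 0) = (272 + sqrt((-11)**2 + (-9)**2)) - 16 = (272 + sqrt(121 + 81)) - 16 = (272 + sqrt(202)) - 16 = 256 + sqrt(202)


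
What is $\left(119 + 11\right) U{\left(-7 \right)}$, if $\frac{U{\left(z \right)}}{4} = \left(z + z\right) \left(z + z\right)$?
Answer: $101920$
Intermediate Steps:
$U{\left(z \right)} = 16 z^{2}$ ($U{\left(z \right)} = 4 \left(z + z\right) \left(z + z\right) = 4 \cdot 2 z 2 z = 4 \cdot 4 z^{2} = 16 z^{2}$)
$\left(119 + 11\right) U{\left(-7 \right)} = \left(119 + 11\right) 16 \left(-7\right)^{2} = 130 \cdot 16 \cdot 49 = 130 \cdot 784 = 101920$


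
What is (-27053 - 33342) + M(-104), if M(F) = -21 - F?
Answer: -60312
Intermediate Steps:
(-27053 - 33342) + M(-104) = (-27053 - 33342) + (-21 - 1*(-104)) = -60395 + (-21 + 104) = -60395 + 83 = -60312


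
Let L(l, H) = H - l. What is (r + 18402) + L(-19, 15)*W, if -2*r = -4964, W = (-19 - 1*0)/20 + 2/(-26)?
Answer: 2710381/130 ≈ 20849.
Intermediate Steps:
W = -267/260 (W = (-19 + 0)*(1/20) + 2*(-1/26) = -19*1/20 - 1/13 = -19/20 - 1/13 = -267/260 ≈ -1.0269)
r = 2482 (r = -½*(-4964) = 2482)
(r + 18402) + L(-19, 15)*W = (2482 + 18402) + (15 - 1*(-19))*(-267/260) = 20884 + (15 + 19)*(-267/260) = 20884 + 34*(-267/260) = 20884 - 4539/130 = 2710381/130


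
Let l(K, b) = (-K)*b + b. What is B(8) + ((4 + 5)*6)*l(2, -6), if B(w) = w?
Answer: 332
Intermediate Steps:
l(K, b) = b - K*b (l(K, b) = -K*b + b = b - K*b)
B(8) + ((4 + 5)*6)*l(2, -6) = 8 + ((4 + 5)*6)*(-6*(1 - 1*2)) = 8 + (9*6)*(-6*(1 - 2)) = 8 + 54*(-6*(-1)) = 8 + 54*6 = 8 + 324 = 332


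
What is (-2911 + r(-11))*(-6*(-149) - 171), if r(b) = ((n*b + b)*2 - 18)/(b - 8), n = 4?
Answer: -39895863/19 ≈ -2.0998e+6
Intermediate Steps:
r(b) = (-18 + 10*b)/(-8 + b) (r(b) = ((4*b + b)*2 - 18)/(b - 8) = ((5*b)*2 - 18)/(-8 + b) = (10*b - 18)/(-8 + b) = (-18 + 10*b)/(-8 + b))
(-2911 + r(-11))*(-6*(-149) - 171) = (-2911 + 2*(-9 + 5*(-11))/(-8 - 11))*(-6*(-149) - 171) = (-2911 + 2*(-9 - 55)/(-19))*(894 - 171) = (-2911 + 2*(-1/19)*(-64))*723 = (-2911 + 128/19)*723 = -55181/19*723 = -39895863/19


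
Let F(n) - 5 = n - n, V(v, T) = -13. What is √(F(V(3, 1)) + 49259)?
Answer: 4*√3079 ≈ 221.96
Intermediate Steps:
F(n) = 5 (F(n) = 5 + (n - n) = 5 + 0 = 5)
√(F(V(3, 1)) + 49259) = √(5 + 49259) = √49264 = 4*√3079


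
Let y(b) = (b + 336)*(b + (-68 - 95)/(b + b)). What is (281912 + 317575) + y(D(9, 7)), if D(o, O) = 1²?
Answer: 1144717/2 ≈ 5.7236e+5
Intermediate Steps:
D(o, O) = 1
y(b) = (336 + b)*(b - 163/(2*b)) (y(b) = (336 + b)*(b - 163*1/(2*b)) = (336 + b)*(b - 163/(2*b)))
(281912 + 317575) + y(D(9, 7)) = (281912 + 317575) + (-163/2 + 1² - 27384/1 + 336*1) = 599487 + (-163/2 + 1 - 27384*1 + 336) = 599487 + (-163/2 + 1 - 27384 + 336) = 599487 - 54257/2 = 1144717/2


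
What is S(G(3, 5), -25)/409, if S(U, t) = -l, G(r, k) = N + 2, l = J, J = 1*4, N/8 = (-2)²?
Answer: -4/409 ≈ -0.0097799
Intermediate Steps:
N = 32 (N = 8*(-2)² = 8*4 = 32)
J = 4
l = 4
G(r, k) = 34 (G(r, k) = 32 + 2 = 34)
S(U, t) = -4 (S(U, t) = -1*4 = -4)
S(G(3, 5), -25)/409 = -4/409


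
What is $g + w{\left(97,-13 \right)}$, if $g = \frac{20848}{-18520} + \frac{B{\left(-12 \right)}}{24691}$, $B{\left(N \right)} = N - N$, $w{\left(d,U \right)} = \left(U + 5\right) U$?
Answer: $\frac{238154}{2315} \approx 102.87$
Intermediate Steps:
$w{\left(d,U \right)} = U \left(5 + U\right)$ ($w{\left(d,U \right)} = \left(5 + U\right) U = U \left(5 + U\right)$)
$B{\left(N \right)} = 0$
$g = - \frac{2606}{2315}$ ($g = \frac{20848}{-18520} + \frac{0}{24691} = 20848 \left(- \frac{1}{18520}\right) + 0 \cdot \frac{1}{24691} = - \frac{2606}{2315} + 0 = - \frac{2606}{2315} \approx -1.1257$)
$g + w{\left(97,-13 \right)} = - \frac{2606}{2315} - 13 \left(5 - 13\right) = - \frac{2606}{2315} - -104 = - \frac{2606}{2315} + 104 = \frac{238154}{2315}$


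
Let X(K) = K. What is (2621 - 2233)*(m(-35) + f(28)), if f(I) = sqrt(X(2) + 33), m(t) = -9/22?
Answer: -1746/11 + 388*sqrt(35) ≈ 2136.7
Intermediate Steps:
m(t) = -9/22 (m(t) = -9*1/22 = -9/22)
f(I) = sqrt(35) (f(I) = sqrt(2 + 33) = sqrt(35))
(2621 - 2233)*(m(-35) + f(28)) = (2621 - 2233)*(-9/22 + sqrt(35)) = 388*(-9/22 + sqrt(35)) = -1746/11 + 388*sqrt(35)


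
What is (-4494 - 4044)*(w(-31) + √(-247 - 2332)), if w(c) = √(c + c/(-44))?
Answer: 4269*I*(-√14663 - 22*√2579)/11 ≈ -4.8059e+5*I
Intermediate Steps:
w(c) = √473*√c/22 (w(c) = √(c + c*(-1/44)) = √(c - c/44) = √(43*c/44) = √473*√c/22)
(-4494 - 4044)*(w(-31) + √(-247 - 2332)) = (-4494 - 4044)*(√473*√(-31)/22 + √(-247 - 2332)) = -8538*(√473*(I*√31)/22 + √(-2579)) = -8538*(I*√14663/22 + I*√2579) = -8538*(I*√2579 + I*√14663/22) = -8538*I*√2579 - 4269*I*√14663/11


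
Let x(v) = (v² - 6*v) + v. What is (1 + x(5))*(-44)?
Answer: -44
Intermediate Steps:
x(v) = v² - 5*v
(1 + x(5))*(-44) = (1 + 5*(-5 + 5))*(-44) = (1 + 5*0)*(-44) = (1 + 0)*(-44) = 1*(-44) = -44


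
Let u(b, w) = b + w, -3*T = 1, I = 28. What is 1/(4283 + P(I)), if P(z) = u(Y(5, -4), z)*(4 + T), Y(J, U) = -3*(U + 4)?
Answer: 3/13157 ≈ 0.00022802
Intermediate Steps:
T = -1/3 (T = -1/3*1 = -1/3 ≈ -0.33333)
Y(J, U) = -12 - 3*U (Y(J, U) = -3*(4 + U) = -12 - 3*U)
P(z) = 11*z/3 (P(z) = ((-12 - 3*(-4)) + z)*(4 - 1/3) = ((-12 + 12) + z)*(11/3) = (0 + z)*(11/3) = z*(11/3) = 11*z/3)
1/(4283 + P(I)) = 1/(4283 + (11/3)*28) = 1/(4283 + 308/3) = 1/(13157/3) = 3/13157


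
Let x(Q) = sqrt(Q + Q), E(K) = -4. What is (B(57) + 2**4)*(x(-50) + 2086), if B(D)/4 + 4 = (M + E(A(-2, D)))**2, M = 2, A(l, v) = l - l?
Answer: 33376 + 160*I ≈ 33376.0 + 160.0*I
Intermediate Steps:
A(l, v) = 0
B(D) = 0 (B(D) = -16 + 4*(2 - 4)**2 = -16 + 4*(-2)**2 = -16 + 4*4 = -16 + 16 = 0)
x(Q) = sqrt(2)*sqrt(Q) (x(Q) = sqrt(2*Q) = sqrt(2)*sqrt(Q))
(B(57) + 2**4)*(x(-50) + 2086) = (0 + 2**4)*(sqrt(2)*sqrt(-50) + 2086) = (0 + 16)*(sqrt(2)*(5*I*sqrt(2)) + 2086) = 16*(10*I + 2086) = 16*(2086 + 10*I) = 33376 + 160*I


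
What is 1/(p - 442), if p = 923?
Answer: 1/481 ≈ 0.0020790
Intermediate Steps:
1/(p - 442) = 1/(923 - 442) = 1/481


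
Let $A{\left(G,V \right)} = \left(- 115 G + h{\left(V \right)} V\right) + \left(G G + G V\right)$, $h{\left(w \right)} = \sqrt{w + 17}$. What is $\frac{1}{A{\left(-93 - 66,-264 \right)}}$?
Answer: $\frac{14257}{1222441446} + \frac{22 i \sqrt{247}}{611220723} \approx 1.1663 \cdot 10^{-5} + 5.6568 \cdot 10^{-7} i$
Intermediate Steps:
$h{\left(w \right)} = \sqrt{17 + w}$
$A{\left(G,V \right)} = G^{2} - 115 G + G V + V \sqrt{17 + V}$ ($A{\left(G,V \right)} = \left(- 115 G + \sqrt{17 + V} V\right) + \left(G G + G V\right) = \left(- 115 G + V \sqrt{17 + V}\right) + \left(G^{2} + G V\right) = G^{2} - 115 G + G V + V \sqrt{17 + V}$)
$\frac{1}{A{\left(-93 - 66,-264 \right)}} = \frac{1}{\left(-93 - 66\right)^{2} - 115 \left(-93 - 66\right) + \left(-93 - 66\right) \left(-264\right) - 264 \sqrt{17 - 264}} = \frac{1}{\left(-159\right)^{2} - -18285 - -41976 - 264 \sqrt{-247}} = \frac{1}{25281 + 18285 + 41976 - 264 i \sqrt{247}} = \frac{1}{85542 - 264 i \sqrt{247}}$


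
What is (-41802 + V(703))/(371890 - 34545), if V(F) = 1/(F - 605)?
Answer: -819319/6611962 ≈ -0.12391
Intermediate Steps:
V(F) = 1/(-605 + F)
(-41802 + V(703))/(371890 - 34545) = (-41802 + 1/(-605 + 703))/(371890 - 34545) = (-41802 + 1/98)/337345 = (-41802 + 1/98)*(1/337345) = -4096595/98*1/337345 = -819319/6611962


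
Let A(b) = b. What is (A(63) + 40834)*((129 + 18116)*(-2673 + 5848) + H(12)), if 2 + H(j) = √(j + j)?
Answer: 2369076222081 + 81794*√6 ≈ 2.3691e+12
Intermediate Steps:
H(j) = -2 + √2*√j (H(j) = -2 + √(j + j) = -2 + √(2*j) = -2 + √2*√j)
(A(63) + 40834)*((129 + 18116)*(-2673 + 5848) + H(12)) = (63 + 40834)*((129 + 18116)*(-2673 + 5848) + (-2 + √2*√12)) = 40897*(18245*3175 + (-2 + √2*(2*√3))) = 40897*(57927875 + (-2 + 2*√6)) = 40897*(57927873 + 2*√6) = 2369076222081 + 81794*√6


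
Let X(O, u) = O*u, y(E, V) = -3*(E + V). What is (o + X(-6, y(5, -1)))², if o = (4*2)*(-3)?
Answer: 2304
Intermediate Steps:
y(E, V) = -3*E - 3*V
o = -24 (o = 8*(-3) = -24)
(o + X(-6, y(5, -1)))² = (-24 - 6*(-3*5 - 3*(-1)))² = (-24 - 6*(-15 + 3))² = (-24 - 6*(-12))² = (-24 + 72)² = 48² = 2304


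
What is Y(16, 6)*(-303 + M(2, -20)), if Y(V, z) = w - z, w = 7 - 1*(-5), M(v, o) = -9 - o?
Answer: -1752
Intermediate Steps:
w = 12 (w = 7 + 5 = 12)
Y(V, z) = 12 - z
Y(16, 6)*(-303 + M(2, -20)) = (12 - 1*6)*(-303 + (-9 - 1*(-20))) = (12 - 6)*(-303 + (-9 + 20)) = 6*(-303 + 11) = 6*(-292) = -1752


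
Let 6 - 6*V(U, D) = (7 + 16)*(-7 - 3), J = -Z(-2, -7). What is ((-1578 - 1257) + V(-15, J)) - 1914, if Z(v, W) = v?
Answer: -14129/3 ≈ -4709.7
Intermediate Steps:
J = 2 (J = -1*(-2) = 2)
V(U, D) = 118/3 (V(U, D) = 1 - (7 + 16)*(-7 - 3)/6 = 1 - 23*(-10)/6 = 1 - 1/6*(-230) = 1 + 115/3 = 118/3)
((-1578 - 1257) + V(-15, J)) - 1914 = ((-1578 - 1257) + 118/3) - 1914 = (-2835 + 118/3) - 1914 = -8387/3 - 1914 = -14129/3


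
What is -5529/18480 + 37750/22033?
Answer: 17448471/12338480 ≈ 1.4142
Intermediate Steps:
-5529/18480 + 37750/22033 = -5529*1/18480 + 37750*(1/22033) = -1843/6160 + 37750/22033 = 17448471/12338480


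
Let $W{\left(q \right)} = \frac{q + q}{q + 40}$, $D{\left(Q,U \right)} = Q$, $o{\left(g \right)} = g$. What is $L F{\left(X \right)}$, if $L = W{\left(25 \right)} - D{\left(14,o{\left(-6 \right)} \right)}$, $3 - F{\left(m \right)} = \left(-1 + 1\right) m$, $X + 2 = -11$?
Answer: $- \frac{516}{13} \approx -39.692$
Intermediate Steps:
$X = -13$ ($X = -2 - 11 = -13$)
$W{\left(q \right)} = \frac{2 q}{40 + q}$
$F{\left(m \right)} = 3$ ($F{\left(m \right)} = 3 - \left(-1 + 1\right) m = 3 - 0 m = 3 - 0 = 3 + 0 = 3$)
$L = - \frac{172}{13}$ ($L = 2 \cdot 25 \frac{1}{40 + 25} - 14 = 2 \cdot 25 \cdot \frac{1}{65} - 14 = \frac{10}{13} - 14 = - \frac{172}{13} \approx -13.231$)
$L F{\left(X \right)} = \left(- \frac{172}{13}\right) 3 = - \frac{516}{13}$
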